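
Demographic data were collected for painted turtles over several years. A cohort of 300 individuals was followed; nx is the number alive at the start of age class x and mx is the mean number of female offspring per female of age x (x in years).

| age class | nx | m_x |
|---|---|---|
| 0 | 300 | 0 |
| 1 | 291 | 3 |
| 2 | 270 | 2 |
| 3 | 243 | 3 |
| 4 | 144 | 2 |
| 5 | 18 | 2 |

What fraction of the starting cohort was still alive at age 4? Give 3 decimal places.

0.480

l_4 = n_4/n_0 = 144/300 = 0.48 → 0.480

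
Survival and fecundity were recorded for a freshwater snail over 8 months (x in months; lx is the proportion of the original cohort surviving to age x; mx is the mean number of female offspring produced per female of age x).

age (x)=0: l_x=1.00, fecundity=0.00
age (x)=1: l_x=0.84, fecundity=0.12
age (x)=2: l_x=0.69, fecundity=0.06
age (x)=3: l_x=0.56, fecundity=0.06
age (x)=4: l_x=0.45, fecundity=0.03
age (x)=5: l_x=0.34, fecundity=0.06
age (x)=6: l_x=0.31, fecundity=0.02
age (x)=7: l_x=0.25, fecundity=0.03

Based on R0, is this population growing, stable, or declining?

R0 = Σ lx·mx = 0 + 0.1008 + 0.0414 + 0.0336 + 0.0135 + 0.0204 + 0.0062 + 0.0075 = 0.2234
R0 < 1, so the population is declining.

declining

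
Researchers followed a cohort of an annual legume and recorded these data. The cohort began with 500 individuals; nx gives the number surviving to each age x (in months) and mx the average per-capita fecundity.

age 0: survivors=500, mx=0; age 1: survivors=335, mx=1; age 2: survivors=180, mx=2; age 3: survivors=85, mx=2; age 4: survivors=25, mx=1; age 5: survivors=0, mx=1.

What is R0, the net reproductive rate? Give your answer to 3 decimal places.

lx = nx/n0 = nx/500: 1, 0.67, 0.36, 0.17, 0.05, 0
lx·mx by age: 0, 0.67, 0.72, 0.34, 0.05, 0
R0 = Σ lx·mx = 1.78 → 1.780

1.780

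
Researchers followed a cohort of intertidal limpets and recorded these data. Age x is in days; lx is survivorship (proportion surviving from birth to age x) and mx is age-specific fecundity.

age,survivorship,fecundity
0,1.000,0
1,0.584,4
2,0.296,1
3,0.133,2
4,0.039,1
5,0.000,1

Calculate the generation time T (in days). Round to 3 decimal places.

lx·mx: 0, 2.336, 0.296, 0.266, 0.039, 0 → R0 = 2.937
x·lx·mx: 0, 2.336, 0.592, 0.798, 0.156, 0 → Σ = 3.882
T = 3.882 / 2.937 = 1.321757… → 1.322

1.322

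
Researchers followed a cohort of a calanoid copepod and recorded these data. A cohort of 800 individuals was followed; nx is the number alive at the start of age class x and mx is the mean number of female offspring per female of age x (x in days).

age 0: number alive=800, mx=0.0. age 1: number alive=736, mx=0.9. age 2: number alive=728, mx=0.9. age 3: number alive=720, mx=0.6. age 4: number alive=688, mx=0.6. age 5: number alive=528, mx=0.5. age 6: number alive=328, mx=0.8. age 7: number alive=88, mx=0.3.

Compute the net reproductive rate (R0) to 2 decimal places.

lx = nx/n0 = nx/800: 1, 0.92, 0.91, 0.9, 0.86, 0.66, 0.41, 0.11
lx·mx by age: 0, 0.828, 0.819, 0.54, 0.516, 0.33, 0.328, 0.033
R0 = Σ lx·mx = 3.394 → 3.39

3.39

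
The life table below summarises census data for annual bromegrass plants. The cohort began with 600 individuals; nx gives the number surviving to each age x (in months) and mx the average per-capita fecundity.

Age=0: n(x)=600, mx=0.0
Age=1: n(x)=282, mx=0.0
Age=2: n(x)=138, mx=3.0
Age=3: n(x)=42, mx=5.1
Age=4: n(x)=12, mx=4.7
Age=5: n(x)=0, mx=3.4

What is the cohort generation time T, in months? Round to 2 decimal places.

2.48

lx = nx/n0 = nx/600: 1, 0.47, 0.23, 0.07, 0.02, 0
lx·mx: 0, 0, 0.69, 0.357, 0.094, 0 → R0 = 1.141
x·lx·mx: 0, 0, 1.38, 1.071, 0.376, 0 → Σ = 2.827
T = 2.827 / 1.141 = 2.477651… → 2.48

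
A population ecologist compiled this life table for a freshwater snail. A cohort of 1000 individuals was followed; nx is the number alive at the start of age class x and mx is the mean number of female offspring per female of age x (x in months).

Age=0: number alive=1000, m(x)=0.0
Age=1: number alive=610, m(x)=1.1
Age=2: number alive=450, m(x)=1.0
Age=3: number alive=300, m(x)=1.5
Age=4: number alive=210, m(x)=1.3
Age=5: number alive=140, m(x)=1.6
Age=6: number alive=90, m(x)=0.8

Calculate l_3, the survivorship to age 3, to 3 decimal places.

l_3 = n_3/n_0 = 300/1000 = 0.3 → 0.300

0.300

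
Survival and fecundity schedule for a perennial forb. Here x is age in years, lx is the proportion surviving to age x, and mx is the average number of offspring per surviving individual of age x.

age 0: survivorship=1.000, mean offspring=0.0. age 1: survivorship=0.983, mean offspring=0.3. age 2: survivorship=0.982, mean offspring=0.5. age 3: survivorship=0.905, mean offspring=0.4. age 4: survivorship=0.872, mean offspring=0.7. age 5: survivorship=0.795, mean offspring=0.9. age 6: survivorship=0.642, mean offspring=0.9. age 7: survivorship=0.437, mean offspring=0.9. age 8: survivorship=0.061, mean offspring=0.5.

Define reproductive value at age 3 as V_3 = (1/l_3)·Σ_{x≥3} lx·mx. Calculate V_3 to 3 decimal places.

lx·mx for x ≥ 3: 0.362, 0.6104, 0.7155, 0.5778, 0.3933, 0.0305 → sum = 2.6895
V_3 = 2.6895 / l_3 = 2.6895 / 0.905 = 2.971823… → 2.972

2.972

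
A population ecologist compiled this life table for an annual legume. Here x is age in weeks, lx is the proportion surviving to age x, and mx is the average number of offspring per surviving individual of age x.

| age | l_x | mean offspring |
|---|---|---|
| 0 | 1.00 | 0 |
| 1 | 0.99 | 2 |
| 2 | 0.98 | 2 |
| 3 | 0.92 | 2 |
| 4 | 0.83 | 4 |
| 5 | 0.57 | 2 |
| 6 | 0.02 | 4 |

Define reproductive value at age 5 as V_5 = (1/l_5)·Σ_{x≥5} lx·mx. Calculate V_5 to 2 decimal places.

lx·mx for x ≥ 5: 1.14, 0.08 → sum = 1.22
V_5 = 1.22 / l_5 = 1.22 / 0.57 = 2.140351… → 2.14

2.14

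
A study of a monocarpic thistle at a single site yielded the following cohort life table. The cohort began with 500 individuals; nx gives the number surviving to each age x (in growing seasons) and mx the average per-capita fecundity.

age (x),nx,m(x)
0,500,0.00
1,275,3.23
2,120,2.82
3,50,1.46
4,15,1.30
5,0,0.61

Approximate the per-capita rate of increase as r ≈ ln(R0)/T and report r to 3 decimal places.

0.687

lx = nx/n0 = nx/500: 1, 0.55, 0.24, 0.1, 0.03, 0
R0 = Σ lx·mx = 0 + 1.7765 + 0.6768 + 0.146 + 0.039 + 0 = 2.6383
Σ x·lx·mx = 3.7241; T = 3.7241/2.6383 = 1.41155…
r ≈ ln(R0)/T = ln(2.6383)/1.41155… = 0.68728… → 0.687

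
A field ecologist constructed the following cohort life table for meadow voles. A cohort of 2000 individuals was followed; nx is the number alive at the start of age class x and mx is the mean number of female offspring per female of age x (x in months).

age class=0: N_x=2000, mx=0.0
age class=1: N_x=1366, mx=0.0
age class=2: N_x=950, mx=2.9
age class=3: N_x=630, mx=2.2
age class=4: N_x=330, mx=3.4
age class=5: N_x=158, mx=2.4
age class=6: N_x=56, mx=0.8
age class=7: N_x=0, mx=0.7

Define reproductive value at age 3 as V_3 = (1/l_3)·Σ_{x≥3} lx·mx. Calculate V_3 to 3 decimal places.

4.654

lx = nx/n0 = nx/2000: 1, 0.683, 0.475, 0.315, 0.165, 0.079, 0.028, 0
lx·mx for x ≥ 3: 0.693, 0.561, 0.1896, 0.0224, 0 → sum = 1.466
V_3 = 1.466 / l_3 = 1.466 / 0.315 = 4.653968… → 4.654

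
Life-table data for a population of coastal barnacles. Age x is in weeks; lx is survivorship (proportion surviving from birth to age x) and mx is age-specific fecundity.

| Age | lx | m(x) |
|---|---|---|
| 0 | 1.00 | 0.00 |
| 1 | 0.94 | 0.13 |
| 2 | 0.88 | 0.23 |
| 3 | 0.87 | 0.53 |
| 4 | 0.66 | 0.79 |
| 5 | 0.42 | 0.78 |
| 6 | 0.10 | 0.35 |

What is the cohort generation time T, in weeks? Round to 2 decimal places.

3.50

lx·mx: 0, 0.1222, 0.2024, 0.4611, 0.5214, 0.3276, 0.035 → R0 = 1.6697
x·lx·mx: 0, 0.1222, 0.4048, 1.3833, 2.0856, 1.638, 0.21 → Σ = 5.8439
T = 5.8439 / 1.6697 = 3.49997… → 3.50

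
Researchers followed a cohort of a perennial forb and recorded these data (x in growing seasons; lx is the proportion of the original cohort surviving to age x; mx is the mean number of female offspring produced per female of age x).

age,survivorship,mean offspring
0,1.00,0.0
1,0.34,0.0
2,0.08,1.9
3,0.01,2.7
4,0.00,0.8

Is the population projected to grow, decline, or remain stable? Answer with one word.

declining

R0 = Σ lx·mx = 0 + 0 + 0.152 + 0.027 + 0 = 0.179
R0 < 1, so the population is declining.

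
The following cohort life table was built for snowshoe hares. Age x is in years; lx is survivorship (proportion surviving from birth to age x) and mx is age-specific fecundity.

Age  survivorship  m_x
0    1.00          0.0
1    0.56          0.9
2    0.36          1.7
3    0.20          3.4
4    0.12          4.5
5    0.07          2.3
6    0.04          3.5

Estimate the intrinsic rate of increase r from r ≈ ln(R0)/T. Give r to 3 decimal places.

0.338

R0 = Σ lx·mx = 0 + 0.504 + 0.612 + 0.68 + 0.54 + 0.161 + 0.14 = 2.637
Σ x·lx·mx = 7.573; T = 7.573/2.637 = 2.87182…
r ≈ ln(R0)/T = ln(2.637)/2.87182… = 0.33764… → 0.338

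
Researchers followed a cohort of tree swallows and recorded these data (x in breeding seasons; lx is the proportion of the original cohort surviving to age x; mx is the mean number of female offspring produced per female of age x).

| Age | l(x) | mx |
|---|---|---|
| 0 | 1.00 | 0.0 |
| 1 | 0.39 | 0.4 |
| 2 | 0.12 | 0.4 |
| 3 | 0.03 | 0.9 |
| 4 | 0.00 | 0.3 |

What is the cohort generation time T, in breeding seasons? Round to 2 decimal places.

1.44

lx·mx: 0, 0.156, 0.048, 0.027, 0 → R0 = 0.231
x·lx·mx: 0, 0.156, 0.096, 0.081, 0 → Σ = 0.333
T = 0.333 / 0.231 = 1.441558… → 1.44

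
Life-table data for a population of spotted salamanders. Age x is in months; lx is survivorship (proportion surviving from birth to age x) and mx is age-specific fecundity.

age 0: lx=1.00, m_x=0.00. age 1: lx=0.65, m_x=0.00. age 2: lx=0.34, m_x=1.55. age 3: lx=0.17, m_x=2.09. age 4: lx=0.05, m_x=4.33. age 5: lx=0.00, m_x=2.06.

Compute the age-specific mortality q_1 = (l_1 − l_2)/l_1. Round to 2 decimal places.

q_1 = (l_1 − l_2) / l_1 = (0.65 − 0.34) / 0.65
     = 0.31 / 0.65 = 0.476923… → 0.48

0.48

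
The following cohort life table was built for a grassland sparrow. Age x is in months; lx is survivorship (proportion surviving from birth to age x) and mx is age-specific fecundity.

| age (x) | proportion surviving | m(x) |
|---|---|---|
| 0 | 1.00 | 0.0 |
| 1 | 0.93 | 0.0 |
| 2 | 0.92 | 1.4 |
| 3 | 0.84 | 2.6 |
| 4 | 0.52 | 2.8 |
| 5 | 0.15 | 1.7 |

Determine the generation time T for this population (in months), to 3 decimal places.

lx·mx: 0, 0, 1.288, 2.184, 1.456, 0.255 → R0 = 5.183
x·lx·mx: 0, 0, 2.576, 6.552, 5.824, 1.275 → Σ = 16.227
T = 16.227 / 5.183 = 3.130812… → 3.131

3.131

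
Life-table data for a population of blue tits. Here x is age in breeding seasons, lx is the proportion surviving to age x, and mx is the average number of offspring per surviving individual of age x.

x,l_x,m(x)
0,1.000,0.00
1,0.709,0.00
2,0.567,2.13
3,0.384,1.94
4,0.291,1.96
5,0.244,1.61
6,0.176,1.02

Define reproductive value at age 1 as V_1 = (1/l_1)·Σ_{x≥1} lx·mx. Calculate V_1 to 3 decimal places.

4.366

lx·mx for x ≥ 1: 0, 1.20771, 0.74496, 0.57036, 0.39284, 0.17952 → sum = 3.09539
V_1 = 3.09539 / l_1 = 3.09539 / 0.709 = 4.365853… → 4.366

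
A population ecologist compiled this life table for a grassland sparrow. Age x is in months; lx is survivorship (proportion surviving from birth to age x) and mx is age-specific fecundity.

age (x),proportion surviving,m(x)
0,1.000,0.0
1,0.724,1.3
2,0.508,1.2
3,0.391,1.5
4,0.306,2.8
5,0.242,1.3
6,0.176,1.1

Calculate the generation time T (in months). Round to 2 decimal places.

2.88

lx·mx: 0, 0.9412, 0.6096, 0.5865, 0.8568, 0.3146, 0.1936 → R0 = 3.5023
x·lx·mx: 0, 0.9412, 1.2192, 1.7595, 3.4272, 1.573, 1.1616 → Σ = 10.0817
T = 10.0817 / 3.5023 = 2.878594… → 2.88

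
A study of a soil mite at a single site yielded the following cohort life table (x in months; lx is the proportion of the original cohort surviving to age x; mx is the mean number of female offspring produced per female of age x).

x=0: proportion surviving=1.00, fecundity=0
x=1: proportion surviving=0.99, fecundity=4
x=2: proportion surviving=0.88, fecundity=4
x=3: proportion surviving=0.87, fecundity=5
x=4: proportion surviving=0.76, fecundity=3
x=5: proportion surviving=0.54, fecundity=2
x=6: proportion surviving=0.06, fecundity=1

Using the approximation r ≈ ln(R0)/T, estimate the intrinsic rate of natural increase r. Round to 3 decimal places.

1.067

R0 = Σ lx·mx = 0 + 3.96 + 3.52 + 4.35 + 2.28 + 1.08 + 0.06 = 15.25
Σ x·lx·mx = 38.93; T = 38.93/15.25 = 2.55279…
r ≈ ln(R0)/T = ln(15.25)/2.55279… = 1.0673… → 1.067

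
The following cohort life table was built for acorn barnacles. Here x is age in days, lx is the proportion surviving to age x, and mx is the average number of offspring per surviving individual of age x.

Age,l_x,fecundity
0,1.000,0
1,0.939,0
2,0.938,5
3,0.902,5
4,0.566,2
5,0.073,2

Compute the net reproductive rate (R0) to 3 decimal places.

lx·mx by age: 0, 0, 4.69, 4.51, 1.132, 0.146
R0 = Σ lx·mx = 10.478 → 10.478

10.478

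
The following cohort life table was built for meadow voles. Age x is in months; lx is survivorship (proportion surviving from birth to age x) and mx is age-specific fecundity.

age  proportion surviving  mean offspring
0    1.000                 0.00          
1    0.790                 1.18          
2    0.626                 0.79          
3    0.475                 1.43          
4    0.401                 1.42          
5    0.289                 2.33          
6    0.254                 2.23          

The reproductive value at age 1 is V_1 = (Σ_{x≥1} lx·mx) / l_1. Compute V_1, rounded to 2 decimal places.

lx·mx for x ≥ 1: 0.9322, 0.49454, 0.67925, 0.56942, 0.67337, 0.56642 → sum = 3.9152
V_1 = 3.9152 / l_1 = 3.9152 / 0.79 = 4.955949… → 4.96

4.96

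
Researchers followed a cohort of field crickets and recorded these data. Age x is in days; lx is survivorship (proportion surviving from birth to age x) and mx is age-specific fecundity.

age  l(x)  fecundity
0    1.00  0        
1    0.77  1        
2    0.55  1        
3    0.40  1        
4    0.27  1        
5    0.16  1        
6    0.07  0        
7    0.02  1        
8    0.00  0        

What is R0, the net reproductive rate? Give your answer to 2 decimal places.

2.17

lx·mx by age: 0, 0.77, 0.55, 0.4, 0.27, 0.16, 0, 0.02, 0
R0 = Σ lx·mx = 2.17 → 2.17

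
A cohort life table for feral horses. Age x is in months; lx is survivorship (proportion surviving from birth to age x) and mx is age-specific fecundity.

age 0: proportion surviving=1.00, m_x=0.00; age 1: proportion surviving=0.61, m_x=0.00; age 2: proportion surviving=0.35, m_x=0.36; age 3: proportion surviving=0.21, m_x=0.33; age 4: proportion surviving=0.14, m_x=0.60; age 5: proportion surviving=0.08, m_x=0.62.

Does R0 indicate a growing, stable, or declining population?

declining

R0 = Σ lx·mx = 0 + 0 + 0.126 + 0.0693 + 0.084 + 0.0496 = 0.3289
R0 < 1, so the population is declining.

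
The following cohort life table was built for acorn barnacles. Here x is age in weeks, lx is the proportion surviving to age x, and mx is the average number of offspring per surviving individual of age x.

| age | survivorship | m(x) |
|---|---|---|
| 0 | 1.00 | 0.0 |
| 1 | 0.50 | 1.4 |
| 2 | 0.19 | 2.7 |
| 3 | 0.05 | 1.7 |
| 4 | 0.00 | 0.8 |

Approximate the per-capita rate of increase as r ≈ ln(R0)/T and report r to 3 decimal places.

0.171

R0 = Σ lx·mx = 0 + 0.7 + 0.513 + 0.085 + 0 = 1.298
Σ x·lx·mx = 1.981; T = 1.981/1.298 = 1.52619…
r ≈ ln(R0)/T = ln(1.298)/1.52619… = 0.1709… → 0.171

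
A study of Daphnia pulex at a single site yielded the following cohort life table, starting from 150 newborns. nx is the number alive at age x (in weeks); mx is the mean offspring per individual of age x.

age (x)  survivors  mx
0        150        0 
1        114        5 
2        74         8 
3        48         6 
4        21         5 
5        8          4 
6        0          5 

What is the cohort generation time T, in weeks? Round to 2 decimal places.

lx = nx/n0 = nx/150: 1, 0.76, 0.49333…, 0.32, 0.14, 0.05333…, 0
lx·mx: 0, 3.8, 3.946667…, 1.92, 0.7, 0.213333…, 0 → R0 = 10.58…
x·lx·mx: 0, 3.8, 7.893333…, 5.76, 2.8, 1.066667…, 0 → Σ = 21.32…
T = 21.32… / 10.58… = 2.015123… → 2.02

2.02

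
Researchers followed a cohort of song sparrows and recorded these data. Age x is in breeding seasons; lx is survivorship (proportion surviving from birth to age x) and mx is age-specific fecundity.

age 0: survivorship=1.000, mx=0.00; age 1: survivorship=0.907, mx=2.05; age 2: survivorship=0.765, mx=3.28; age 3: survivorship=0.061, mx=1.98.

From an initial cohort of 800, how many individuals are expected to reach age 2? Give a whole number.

Expected survivors = N0 · l_2 = 800 × 0.765 = 612 → 612

612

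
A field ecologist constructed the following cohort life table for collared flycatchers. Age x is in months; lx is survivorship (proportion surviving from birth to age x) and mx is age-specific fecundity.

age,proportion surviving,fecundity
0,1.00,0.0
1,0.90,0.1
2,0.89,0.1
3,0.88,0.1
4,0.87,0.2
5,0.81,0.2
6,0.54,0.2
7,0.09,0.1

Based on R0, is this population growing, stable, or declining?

R0 = Σ lx·mx = 0 + 0.09 + 0.089 + 0.088 + 0.174 + 0.162 + 0.108 + 0.009 = 0.72
R0 < 1, so the population is declining.

declining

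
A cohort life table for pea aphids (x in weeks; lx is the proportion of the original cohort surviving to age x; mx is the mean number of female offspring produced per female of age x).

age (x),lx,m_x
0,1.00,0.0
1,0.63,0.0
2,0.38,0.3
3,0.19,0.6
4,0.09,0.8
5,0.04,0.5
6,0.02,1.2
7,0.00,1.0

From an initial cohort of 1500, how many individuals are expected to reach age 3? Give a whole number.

285

Expected survivors = N0 · l_3 = 1500 × 0.19 = 285 → 285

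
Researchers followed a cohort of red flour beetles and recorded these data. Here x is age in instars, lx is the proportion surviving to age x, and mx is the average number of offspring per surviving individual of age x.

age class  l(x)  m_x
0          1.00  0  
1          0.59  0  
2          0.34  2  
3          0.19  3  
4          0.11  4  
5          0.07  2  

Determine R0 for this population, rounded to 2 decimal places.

lx·mx by age: 0, 0, 0.68, 0.57, 0.44, 0.14
R0 = Σ lx·mx = 1.83 → 1.83

1.83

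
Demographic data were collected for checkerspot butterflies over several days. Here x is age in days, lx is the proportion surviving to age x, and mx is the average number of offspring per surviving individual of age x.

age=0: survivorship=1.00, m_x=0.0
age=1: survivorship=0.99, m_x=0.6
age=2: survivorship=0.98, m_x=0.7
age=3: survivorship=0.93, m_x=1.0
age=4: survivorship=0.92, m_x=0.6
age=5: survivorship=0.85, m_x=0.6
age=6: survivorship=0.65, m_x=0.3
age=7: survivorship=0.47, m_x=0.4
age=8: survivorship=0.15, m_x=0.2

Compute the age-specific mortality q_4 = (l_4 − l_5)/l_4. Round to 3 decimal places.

q_4 = (l_4 − l_5) / l_4 = (0.92 − 0.85) / 0.92
     = 0.07 / 0.92 = 0.076087… → 0.076

0.076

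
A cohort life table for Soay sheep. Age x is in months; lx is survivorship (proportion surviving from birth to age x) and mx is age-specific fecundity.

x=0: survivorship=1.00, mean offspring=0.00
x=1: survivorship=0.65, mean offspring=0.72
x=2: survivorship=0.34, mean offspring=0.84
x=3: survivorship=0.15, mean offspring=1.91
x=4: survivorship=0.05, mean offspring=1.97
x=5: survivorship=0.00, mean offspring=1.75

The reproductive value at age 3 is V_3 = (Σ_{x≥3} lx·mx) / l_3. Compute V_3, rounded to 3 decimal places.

lx·mx for x ≥ 3: 0.2865, 0.0985, 0 → sum = 0.385
V_3 = 0.385 / l_3 = 0.385 / 0.15 = 2.566667… → 2.567

2.567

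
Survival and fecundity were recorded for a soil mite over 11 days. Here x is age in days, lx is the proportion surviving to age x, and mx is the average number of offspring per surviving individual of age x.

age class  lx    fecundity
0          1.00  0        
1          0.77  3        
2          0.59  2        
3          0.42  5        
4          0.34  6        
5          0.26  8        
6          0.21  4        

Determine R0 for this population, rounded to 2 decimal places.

10.55

lx·mx by age: 0, 2.31, 1.18, 2.1, 2.04, 2.08, 0.84
R0 = Σ lx·mx = 10.55 → 10.55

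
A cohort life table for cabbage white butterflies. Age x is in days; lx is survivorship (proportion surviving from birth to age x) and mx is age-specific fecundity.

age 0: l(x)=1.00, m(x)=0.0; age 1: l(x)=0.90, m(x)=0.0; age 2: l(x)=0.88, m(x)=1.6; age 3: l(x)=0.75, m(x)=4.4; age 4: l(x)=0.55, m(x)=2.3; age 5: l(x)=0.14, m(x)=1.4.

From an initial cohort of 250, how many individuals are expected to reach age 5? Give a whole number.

35

Expected survivors = N0 · l_5 = 250 × 0.14 = 35 → 35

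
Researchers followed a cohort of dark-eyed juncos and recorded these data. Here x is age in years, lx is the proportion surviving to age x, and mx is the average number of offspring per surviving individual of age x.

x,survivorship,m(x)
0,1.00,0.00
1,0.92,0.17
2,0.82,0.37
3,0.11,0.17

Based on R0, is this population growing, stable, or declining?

declining

R0 = Σ lx·mx = 0 + 0.1564 + 0.3034 + 0.0187 = 0.4785
R0 < 1, so the population is declining.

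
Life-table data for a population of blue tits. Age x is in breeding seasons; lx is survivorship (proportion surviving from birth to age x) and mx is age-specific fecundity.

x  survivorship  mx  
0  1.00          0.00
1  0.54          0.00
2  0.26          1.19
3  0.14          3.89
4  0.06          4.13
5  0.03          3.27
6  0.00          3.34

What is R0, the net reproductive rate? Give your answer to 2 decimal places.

1.20

lx·mx by age: 0, 0, 0.3094, 0.5446, 0.2478, 0.0981, 0
R0 = Σ lx·mx = 1.1999 → 1.20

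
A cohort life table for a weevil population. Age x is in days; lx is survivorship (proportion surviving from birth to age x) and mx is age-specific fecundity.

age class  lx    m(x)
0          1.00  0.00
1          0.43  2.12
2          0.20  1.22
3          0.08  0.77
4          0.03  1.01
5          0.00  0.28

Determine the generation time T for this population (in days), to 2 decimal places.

lx·mx: 0, 0.9116, 0.244, 0.0616, 0.0303, 0 → R0 = 1.2475
x·lx·mx: 0, 0.9116, 0.488, 0.1848, 0.1212, 0 → Σ = 1.7056
T = 1.7056 / 1.2475 = 1.367214… → 1.37

1.37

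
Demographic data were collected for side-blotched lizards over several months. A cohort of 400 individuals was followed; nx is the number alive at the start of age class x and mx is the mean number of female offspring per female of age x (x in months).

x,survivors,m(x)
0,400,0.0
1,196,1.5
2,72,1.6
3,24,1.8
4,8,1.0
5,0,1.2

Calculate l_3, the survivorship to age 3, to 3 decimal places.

0.060

l_3 = n_3/n_0 = 24/400 = 0.06 → 0.060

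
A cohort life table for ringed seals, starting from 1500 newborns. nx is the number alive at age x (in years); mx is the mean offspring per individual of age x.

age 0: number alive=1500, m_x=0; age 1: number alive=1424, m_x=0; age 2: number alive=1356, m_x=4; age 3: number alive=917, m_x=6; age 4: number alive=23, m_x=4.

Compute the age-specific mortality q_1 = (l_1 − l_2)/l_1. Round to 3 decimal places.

0.048

lx = nx/n0 = nx/1500: 1, 0.94933…, 0.904, 0.61133…, 0.01533…
q_1 = (l_1 − l_2) / l_1 = (0.949333… − 0.904) / 0.949333…
     = 0.045333… / 0.949333… = 0.047753… → 0.048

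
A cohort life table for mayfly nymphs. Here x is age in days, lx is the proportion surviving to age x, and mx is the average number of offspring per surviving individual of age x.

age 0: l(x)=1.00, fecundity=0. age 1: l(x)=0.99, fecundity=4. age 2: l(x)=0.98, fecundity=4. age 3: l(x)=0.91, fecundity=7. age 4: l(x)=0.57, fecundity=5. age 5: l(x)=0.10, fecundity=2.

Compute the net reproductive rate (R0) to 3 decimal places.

lx·mx by age: 0, 3.96, 3.92, 6.37, 2.85, 0.2
R0 = Σ lx·mx = 17.3 → 17.300

17.300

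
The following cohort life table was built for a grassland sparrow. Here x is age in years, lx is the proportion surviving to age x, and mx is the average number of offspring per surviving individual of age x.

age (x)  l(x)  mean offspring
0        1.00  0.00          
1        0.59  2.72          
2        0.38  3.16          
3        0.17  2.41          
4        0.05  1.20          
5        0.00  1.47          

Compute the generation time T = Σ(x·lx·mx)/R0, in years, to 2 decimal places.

lx·mx: 0, 1.6048, 1.2008, 0.4097, 0.06, 0 → R0 = 3.2753
x·lx·mx: 0, 1.6048, 2.4016, 1.2291, 0.24, 0 → Σ = 5.4755
T = 5.4755 / 3.2753 = 1.671755… → 1.67

1.67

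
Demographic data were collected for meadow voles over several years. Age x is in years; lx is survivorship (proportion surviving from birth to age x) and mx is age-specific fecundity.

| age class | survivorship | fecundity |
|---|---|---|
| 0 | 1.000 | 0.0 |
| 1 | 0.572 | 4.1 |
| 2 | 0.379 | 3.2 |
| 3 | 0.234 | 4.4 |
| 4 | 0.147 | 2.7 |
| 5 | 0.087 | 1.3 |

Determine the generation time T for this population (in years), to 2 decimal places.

1.96

lx·mx: 0, 2.3452, 1.2128, 1.0296, 0.3969, 0.1131 → R0 = 5.0976
x·lx·mx: 0, 2.3452, 2.4256, 3.0888, 1.5876, 0.5655 → Σ = 10.0127
T = 10.0127 / 5.0976 = 1.964199… → 1.96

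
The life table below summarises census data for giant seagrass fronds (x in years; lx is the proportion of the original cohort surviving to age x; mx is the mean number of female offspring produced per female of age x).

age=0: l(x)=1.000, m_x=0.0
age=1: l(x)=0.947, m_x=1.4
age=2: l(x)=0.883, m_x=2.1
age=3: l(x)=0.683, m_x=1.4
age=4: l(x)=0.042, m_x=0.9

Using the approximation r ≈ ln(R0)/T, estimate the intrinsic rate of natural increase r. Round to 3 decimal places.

R0 = Σ lx·mx = 0 + 1.3258 + 1.8543 + 0.9562 + 0.0378 = 4.1741
Σ x·lx·mx = 8.0542; T = 8.0542/4.1741 = 1.92957…
r ≈ ln(R0)/T = ln(4.1741)/1.92957… = 0.74053… → 0.741

0.741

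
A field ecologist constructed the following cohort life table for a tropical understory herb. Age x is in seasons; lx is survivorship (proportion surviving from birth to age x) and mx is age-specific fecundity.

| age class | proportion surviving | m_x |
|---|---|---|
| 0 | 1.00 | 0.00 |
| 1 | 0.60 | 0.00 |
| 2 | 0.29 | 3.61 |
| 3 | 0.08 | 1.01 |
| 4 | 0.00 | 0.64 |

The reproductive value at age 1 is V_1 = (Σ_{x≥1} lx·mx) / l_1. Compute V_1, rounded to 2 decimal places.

lx·mx for x ≥ 1: 0, 1.0469, 0.0808, 0 → sum = 1.1277
V_1 = 1.1277 / l_1 = 1.1277 / 0.6 = 1.8795 → 1.88

1.88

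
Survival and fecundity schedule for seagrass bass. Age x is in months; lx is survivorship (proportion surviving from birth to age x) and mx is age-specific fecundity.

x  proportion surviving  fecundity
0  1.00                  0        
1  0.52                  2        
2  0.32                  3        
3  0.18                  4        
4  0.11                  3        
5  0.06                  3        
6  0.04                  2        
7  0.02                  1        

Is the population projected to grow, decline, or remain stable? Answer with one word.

R0 = Σ lx·mx = 0 + 1.04 + 0.96 + 0.72 + 0.33 + 0.18 + 0.08 + 0.02 = 3.33
R0 > 1, so the population is growing.

growing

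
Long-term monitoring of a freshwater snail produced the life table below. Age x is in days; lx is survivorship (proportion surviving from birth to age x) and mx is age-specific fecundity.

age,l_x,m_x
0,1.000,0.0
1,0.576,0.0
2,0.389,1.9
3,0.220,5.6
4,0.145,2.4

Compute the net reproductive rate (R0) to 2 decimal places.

2.32

lx·mx by age: 0, 0, 0.7391, 1.232, 0.348
R0 = Σ lx·mx = 2.3191 → 2.32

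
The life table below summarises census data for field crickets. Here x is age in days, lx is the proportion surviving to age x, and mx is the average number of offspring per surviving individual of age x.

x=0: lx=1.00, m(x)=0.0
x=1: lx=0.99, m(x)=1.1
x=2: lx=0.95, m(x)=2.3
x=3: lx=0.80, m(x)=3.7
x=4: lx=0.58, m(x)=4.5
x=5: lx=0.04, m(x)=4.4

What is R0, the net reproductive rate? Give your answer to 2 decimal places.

9.02

lx·mx by age: 0, 1.089, 2.185, 2.96, 2.61, 0.176
R0 = Σ lx·mx = 9.02 → 9.02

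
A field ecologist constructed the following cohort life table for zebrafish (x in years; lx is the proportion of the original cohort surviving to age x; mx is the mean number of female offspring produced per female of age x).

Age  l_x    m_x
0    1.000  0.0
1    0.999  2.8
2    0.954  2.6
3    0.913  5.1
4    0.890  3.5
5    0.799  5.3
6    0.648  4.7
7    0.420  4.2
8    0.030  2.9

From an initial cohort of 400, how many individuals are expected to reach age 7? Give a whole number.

168

Expected survivors = N0 · l_7 = 400 × 0.420 = 168 → 168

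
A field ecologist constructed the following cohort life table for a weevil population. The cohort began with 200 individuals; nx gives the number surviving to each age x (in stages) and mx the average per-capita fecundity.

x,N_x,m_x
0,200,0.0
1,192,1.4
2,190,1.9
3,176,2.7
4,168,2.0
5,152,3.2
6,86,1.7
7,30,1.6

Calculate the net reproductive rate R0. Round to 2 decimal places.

lx = nx/n0 = nx/200: 1, 0.96, 0.95, 0.88, 0.84, 0.76, 0.43, 0.15
lx·mx by age: 0, 1.344, 1.805, 2.376, 1.68, 2.432, 0.731, 0.24
R0 = Σ lx·mx = 10.608 → 10.61

10.61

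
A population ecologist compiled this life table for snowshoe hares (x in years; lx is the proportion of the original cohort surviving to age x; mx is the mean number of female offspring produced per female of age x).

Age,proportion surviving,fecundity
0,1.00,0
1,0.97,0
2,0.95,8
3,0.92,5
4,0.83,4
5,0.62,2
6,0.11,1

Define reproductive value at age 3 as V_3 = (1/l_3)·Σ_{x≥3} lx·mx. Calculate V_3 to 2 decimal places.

10.08

lx·mx for x ≥ 3: 4.6, 3.32, 1.24, 0.11 → sum = 9.27
V_3 = 9.27 / l_3 = 9.27 / 0.92 = 10.076087… → 10.08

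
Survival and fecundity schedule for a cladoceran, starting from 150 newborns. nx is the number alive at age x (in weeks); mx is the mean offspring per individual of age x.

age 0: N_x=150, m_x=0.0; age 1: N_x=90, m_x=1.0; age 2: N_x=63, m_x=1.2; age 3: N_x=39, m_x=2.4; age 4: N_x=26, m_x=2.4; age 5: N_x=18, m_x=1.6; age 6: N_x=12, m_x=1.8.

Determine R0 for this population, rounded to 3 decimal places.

lx = nx/n0 = nx/150: 1, 0.6, 0.42, 0.26, 0.17333…, 0.12, 0.08
lx·mx by age: 0, 0.6, 0.504, 0.624, 0.416…, 0.192, 0.144
R0 = Σ lx·mx = 2.48… → 2.480

2.480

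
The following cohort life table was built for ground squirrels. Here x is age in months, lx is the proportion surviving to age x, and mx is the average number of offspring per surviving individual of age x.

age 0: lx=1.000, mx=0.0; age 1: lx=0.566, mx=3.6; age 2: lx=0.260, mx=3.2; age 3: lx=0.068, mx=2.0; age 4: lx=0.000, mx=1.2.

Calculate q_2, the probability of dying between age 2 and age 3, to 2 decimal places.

q_2 = (l_2 − l_3) / l_2 = (0.26 − 0.068) / 0.26
     = 0.192 / 0.26 = 0.738462… → 0.74

0.74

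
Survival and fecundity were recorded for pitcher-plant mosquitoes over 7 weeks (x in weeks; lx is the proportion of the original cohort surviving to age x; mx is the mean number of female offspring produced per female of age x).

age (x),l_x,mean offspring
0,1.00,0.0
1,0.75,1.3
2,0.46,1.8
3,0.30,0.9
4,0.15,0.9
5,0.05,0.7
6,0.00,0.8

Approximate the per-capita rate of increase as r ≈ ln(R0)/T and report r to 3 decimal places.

R0 = Σ lx·mx = 0 + 0.975 + 0.828 + 0.27 + 0.135 + 0.035 + 0 = 2.243
Σ x·lx·mx = 4.156; T = 4.156/2.243 = 1.85288…
r ≈ ln(R0)/T = ln(2.243)/1.85288… = 0.43598… → 0.436

0.436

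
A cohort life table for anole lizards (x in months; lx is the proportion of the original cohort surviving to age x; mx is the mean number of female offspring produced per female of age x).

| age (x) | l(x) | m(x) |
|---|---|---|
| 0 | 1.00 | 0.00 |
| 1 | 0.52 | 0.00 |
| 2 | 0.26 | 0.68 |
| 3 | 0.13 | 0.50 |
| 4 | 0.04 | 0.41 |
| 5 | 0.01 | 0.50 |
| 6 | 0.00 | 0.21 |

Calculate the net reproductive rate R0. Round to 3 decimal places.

lx·mx by age: 0, 0, 0.1768, 0.065, 0.0164, 0.005, 0
R0 = Σ lx·mx = 0.2632 → 0.263

0.263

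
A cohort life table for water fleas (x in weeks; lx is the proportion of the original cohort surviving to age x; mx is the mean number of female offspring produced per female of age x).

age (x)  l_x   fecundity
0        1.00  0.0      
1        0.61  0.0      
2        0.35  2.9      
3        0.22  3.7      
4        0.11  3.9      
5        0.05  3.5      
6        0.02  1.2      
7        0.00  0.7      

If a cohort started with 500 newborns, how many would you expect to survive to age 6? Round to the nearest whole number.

Expected survivors = N0 · l_6 = 500 × 0.02 = 10 → 10

10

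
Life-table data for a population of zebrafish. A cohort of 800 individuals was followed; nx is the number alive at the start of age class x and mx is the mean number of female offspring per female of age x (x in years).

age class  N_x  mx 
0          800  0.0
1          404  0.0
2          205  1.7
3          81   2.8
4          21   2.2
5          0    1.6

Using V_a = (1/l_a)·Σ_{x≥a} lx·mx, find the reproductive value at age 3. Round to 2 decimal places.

3.37

lx = nx/n0 = nx/800: 1, 0.505, 0.25625, 0.10125, 0.02625, 0
lx·mx for x ≥ 3: 0.2835, 0.05775, 0 → sum = 0.34125
V_3 = 0.34125 / l_3 = 0.34125 / 0.10125 = 3.37037… → 3.37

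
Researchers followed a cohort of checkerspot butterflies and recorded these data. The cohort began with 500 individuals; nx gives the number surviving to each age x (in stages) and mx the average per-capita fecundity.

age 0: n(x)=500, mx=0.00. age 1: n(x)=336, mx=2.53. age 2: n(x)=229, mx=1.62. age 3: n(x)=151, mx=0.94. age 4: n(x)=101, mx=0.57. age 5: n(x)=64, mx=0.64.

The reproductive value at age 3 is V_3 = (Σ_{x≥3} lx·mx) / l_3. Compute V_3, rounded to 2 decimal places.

lx = nx/n0 = nx/500: 1, 0.672, 0.458, 0.302, 0.202, 0.128
lx·mx for x ≥ 3: 0.28388, 0.11514, 0.08192 → sum = 0.48094
V_3 = 0.48094 / l_3 = 0.48094 / 0.302 = 1.592517… → 1.59

1.59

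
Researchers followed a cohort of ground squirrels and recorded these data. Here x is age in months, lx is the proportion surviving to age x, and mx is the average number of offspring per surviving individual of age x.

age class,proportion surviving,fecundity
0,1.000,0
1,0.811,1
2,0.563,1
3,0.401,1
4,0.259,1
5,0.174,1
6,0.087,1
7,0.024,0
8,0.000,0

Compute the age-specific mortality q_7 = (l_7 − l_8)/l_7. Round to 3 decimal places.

1.000

q_7 = (l_7 − l_8) / l_7 = (0.024 − 0) / 0.024
     = 0.024 / 0.024 = 1 → 1.000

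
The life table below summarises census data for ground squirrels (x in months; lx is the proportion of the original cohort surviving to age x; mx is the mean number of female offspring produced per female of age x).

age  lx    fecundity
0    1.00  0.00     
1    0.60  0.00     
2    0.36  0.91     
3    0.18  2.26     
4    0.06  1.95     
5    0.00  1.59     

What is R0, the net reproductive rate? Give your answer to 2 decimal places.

lx·mx by age: 0, 0, 0.3276, 0.4068, 0.117, 0
R0 = Σ lx·mx = 0.8514 → 0.85

0.85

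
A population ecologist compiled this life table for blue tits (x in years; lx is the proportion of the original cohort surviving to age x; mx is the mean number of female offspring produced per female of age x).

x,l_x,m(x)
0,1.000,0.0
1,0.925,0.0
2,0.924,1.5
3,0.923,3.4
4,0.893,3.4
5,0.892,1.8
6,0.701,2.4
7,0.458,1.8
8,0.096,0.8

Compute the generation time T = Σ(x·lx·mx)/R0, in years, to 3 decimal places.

4.157

lx·mx: 0, 0, 1.386, 3.1382, 3.0362, 1.6056, 1.6824, 0.8244, 0.0768 → R0 = 11.7496
x·lx·mx: 0, 0, 2.772, 9.4146, 12.1448, 8.028, 10.0944, 5.7708, 0.6144 → Σ = 48.839
T = 48.839 / 11.7496 = 4.156652… → 4.157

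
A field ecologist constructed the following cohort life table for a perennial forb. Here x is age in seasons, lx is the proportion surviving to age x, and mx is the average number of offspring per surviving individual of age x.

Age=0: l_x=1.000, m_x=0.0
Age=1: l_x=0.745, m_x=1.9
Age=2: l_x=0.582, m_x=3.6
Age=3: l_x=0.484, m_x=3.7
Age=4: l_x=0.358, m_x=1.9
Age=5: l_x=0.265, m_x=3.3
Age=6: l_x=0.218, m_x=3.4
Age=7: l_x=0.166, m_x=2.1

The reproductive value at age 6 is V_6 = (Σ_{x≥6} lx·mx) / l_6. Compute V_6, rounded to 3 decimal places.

4.999

lx·mx for x ≥ 6: 0.7412, 0.3486 → sum = 1.0898
V_6 = 1.0898 / l_6 = 1.0898 / 0.218 = 4.999083… → 4.999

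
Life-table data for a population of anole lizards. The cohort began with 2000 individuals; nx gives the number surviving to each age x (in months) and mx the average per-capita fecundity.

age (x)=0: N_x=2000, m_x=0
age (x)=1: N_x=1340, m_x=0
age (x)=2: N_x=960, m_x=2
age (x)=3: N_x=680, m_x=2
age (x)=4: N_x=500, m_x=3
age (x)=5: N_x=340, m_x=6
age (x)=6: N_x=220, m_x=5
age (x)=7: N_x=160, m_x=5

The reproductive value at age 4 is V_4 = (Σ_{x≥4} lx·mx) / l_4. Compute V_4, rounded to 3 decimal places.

10.880

lx = nx/n0 = nx/2000: 1, 0.67, 0.48, 0.34, 0.25, 0.17, 0.11, 0.08
lx·mx for x ≥ 4: 0.75, 1.02, 0.55, 0.4 → sum = 2.72
V_4 = 2.72 / l_4 = 2.72 / 0.25 = 10.88 → 10.880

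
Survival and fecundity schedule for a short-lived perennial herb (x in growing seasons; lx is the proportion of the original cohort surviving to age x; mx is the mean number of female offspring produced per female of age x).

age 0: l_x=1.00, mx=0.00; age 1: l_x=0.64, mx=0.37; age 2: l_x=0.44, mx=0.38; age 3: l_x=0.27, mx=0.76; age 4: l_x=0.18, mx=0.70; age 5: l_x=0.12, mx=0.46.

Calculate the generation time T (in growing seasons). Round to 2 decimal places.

2.49

lx·mx: 0, 0.2368, 0.1672, 0.2052, 0.126, 0.0552 → R0 = 0.7904
x·lx·mx: 0, 0.2368, 0.3344, 0.6156, 0.504, 0.276 → Σ = 1.9668
T = 1.9668 / 0.7904 = 2.48836… → 2.49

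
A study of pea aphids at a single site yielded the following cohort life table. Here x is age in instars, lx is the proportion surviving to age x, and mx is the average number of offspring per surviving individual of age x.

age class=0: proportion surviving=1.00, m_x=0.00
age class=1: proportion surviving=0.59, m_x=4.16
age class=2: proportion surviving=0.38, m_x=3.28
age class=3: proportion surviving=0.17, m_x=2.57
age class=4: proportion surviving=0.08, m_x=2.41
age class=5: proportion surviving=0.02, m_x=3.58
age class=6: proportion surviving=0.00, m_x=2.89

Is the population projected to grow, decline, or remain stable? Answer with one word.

growing

R0 = Σ lx·mx = 0 + 2.4544 + 1.2464 + 0.4369 + 0.1928 + 0.0716 + 0 = 4.4021
R0 > 1, so the population is growing.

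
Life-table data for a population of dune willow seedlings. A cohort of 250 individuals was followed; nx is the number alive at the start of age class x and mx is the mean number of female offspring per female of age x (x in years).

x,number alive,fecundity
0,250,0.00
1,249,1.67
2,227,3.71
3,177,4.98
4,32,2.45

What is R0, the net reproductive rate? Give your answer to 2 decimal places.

lx = nx/n0 = nx/250: 1, 0.996, 0.908, 0.708, 0.128
lx·mx by age: 0, 1.66332, 3.36868, 3.52584, 0.3136
R0 = Σ lx·mx = 8.87144 → 8.87

8.87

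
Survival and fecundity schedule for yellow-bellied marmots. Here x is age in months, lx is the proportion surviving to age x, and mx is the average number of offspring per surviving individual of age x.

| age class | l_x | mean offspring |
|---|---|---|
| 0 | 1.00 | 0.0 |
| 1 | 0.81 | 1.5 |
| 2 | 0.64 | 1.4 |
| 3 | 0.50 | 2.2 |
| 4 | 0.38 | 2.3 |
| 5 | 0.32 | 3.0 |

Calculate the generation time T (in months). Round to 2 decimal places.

2.89

lx·mx: 0, 1.215, 0.896, 1.1, 0.874, 0.96 → R0 = 5.045
x·lx·mx: 0, 1.215, 1.792, 3.3, 3.496, 4.8 → Σ = 14.603
T = 14.603 / 5.045 = 2.894549… → 2.89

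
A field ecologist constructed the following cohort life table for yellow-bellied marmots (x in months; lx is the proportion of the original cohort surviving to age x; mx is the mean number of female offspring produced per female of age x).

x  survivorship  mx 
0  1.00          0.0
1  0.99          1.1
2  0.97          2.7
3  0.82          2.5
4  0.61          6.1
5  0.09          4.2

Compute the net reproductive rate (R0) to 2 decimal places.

lx·mx by age: 0, 1.089, 2.619, 2.05, 3.721, 0.378
R0 = Σ lx·mx = 9.857 → 9.86

9.86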